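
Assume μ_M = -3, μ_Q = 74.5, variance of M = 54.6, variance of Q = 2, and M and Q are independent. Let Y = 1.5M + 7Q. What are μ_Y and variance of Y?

μ_Y = 1.5·μ_M + 7·μ_Q = 1.5·(-3) + 7·74.5 = 517.
variance of Y = a²·variance of M + b²·variance of Q + 2ab·Cov(M, Q) with a = 1.5, b = 7.
Independence gives Cov(M, Q) = 0.
= 1.5²·54.6 + 7²·2 + 2·1.5·7·0
= 122.85 + 98 + 0 = 220.85.

μ_Y = 517, variance of Y = 220.85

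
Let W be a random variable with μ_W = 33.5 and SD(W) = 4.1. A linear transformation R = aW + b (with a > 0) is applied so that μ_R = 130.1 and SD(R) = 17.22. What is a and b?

SD(R) = a·SD(W) (a > 0), so a = 17.22/4.1 = 4.2.
μ_R = a·μ_W + b, so b = 130.1 − 4.2·33.5 = -10.6.

a = 4.2, b = -10.6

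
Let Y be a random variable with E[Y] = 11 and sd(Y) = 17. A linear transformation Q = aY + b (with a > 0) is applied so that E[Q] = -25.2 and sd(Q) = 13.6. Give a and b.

a = 0.8, b = -34

sd(Q) = a·sd(Y) (a > 0), so a = 13.6/17 = 0.8.
E[Q] = a·E[Y] + b, so b = -25.2 − 0.8·11 = -34.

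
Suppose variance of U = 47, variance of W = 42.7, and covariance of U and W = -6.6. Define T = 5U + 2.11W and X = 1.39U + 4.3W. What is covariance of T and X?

By bilinearity, covariance of T and X = ac·variance of U + bd·variance of W + (ad+bc)·covariance of U and W, with a=5, b=2.11, c=1.39, d=4.3.
ac·variance of U = 5·1.39·47 = 326.65
bd·variance of W = 2.11·4.3·42.7 = 387.4171
(ad+bc)·covariance of U and W = (24.4329)·(-6.6) = -161.25714
covariance of T and X = 326.65 + 387.4171 + (-161.25714) = 552.80996.

covariance of T and X = 552.80996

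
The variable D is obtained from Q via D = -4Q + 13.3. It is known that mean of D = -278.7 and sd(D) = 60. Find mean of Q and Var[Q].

mean of Q = 73, Var[Q] = 225

From D = -4Q + 13.3: mean of D = a·mean of Q + b, so mean of Q = (mean of D − b)/a = (-278.7 − 13.3)/(-4) = 73.
Var[D] = 60² = 3600.
Var[D] = a²·Var[Q], so Var[Q] = 3600/(-4)² = 225.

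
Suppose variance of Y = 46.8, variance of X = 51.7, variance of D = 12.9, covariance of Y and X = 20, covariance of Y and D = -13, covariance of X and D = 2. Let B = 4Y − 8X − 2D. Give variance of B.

variance of B = 3101.2

variance of B = a²·variance of Y + b²·variance of X + c²·variance of D + 2ab·covariance of Y and X + 2ac·covariance of Y and D + 2bc·covariance of X and D, with a = 4, b = -8, c = -2.
= 748.8 + 3308.8 + 51.6 + (-1280) + 208 + 64
= 3101.2.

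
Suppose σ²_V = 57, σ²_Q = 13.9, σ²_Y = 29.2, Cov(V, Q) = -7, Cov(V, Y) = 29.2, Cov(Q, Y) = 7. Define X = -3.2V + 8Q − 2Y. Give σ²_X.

σ²_X = 2098.24

σ²_X = a²·σ²_V + b²·σ²_Q + c²·σ²_Y + 2ab·Cov(V, Q) + 2ac·Cov(V, Y) + 2bc·Cov(Q, Y), with a = -3.2, b = 8, c = -2.
= 583.68 + 889.6 + 116.8 + 358.4 + 373.76 + (-224)
= 2098.24.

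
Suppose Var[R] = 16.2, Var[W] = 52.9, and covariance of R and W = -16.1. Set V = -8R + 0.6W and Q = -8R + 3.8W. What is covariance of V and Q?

covariance of V and Q = 1724.132

By bilinearity, covariance of V and Q = ac·Var[R] + bd·Var[W] + (ad+bc)·covariance of R and W, with a=-8, b=0.6, c=-8, d=3.8.
ac·Var[R] = (-8)·(-8)·16.2 = 1036.8
bd·Var[W] = 0.6·3.8·52.9 = 120.612
(ad+bc)·covariance of R and W = (-35.2)·(-16.1) = 566.72
covariance of V and Q = 1036.8 + 120.612 + 566.72 = 1724.132.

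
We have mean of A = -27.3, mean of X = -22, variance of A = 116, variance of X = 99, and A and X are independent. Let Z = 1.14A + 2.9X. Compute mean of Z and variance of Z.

mean of Z = -94.922, variance of Z = 983.3436

mean of Z = 1.14·mean of A + 2.9·mean of X = 1.14·(-27.3) + 2.9·(-22) = -94.922.
variance of Z = a²·variance of A + b²·variance of X + 2ab·Cov(A, X) with a = 1.14, b = 2.9.
Independence gives Cov(A, X) = 0.
= 1.14²·116 + 2.9²·99 + 2·1.14·2.9·0
= 150.7536 + 832.59 + 0 = 983.3436.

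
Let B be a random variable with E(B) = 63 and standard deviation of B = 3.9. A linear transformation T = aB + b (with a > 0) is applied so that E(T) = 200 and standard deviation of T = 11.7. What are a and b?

standard deviation of T = a·standard deviation of B (a > 0), so a = 11.7/3.9 = 3.
E(T) = a·E(B) + b, so b = 200 − 3·63 = 11.

a = 3, b = 11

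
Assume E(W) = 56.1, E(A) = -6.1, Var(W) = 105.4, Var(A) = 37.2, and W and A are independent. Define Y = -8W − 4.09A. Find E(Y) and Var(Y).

E(Y) = (-8)·E(W) + (-4.09)·E(A) = (-8)·56.1 + (-4.09)·(-6.1) = -423.851.
Var(Y) = a²·Var(W) + b²·Var(A) + 2ab·covariance of W and A with a = -8, b = -4.09.
Independence gives covariance of W and A = 0.
= (-8)²·105.4 + (-4.09)²·37.2 + 2·(-8)·(-4.09)·0
= 6745.6 + 622.28532 + 0 = 7367.88532.

E(Y) = -423.851, Var(Y) = 7367.88532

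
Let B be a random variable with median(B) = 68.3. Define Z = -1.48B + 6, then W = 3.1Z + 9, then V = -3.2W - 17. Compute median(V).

median(Z) = (-1.48)·68.3 + 6 = -95.084.
median(W) = 3.1·(-95.084) + 9 = -285.7604.
median(V) = (-3.2)·(-285.7604) + (-17) = 897.43328.

median(V) = 897.43328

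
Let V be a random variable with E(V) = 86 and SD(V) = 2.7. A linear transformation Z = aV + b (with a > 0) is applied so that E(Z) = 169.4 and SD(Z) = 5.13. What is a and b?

SD(Z) = a·SD(V) (a > 0), so a = 5.13/2.7 = 1.9.
E(Z) = a·E(V) + b, so b = 169.4 − 1.9·86 = 6.

a = 1.9, b = 6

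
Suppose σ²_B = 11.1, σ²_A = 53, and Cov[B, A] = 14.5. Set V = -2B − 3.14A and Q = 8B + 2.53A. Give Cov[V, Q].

Cov[V, Q] = -1036.2526

By bilinearity, Cov[V, Q] = ac·σ²_B + bd·σ²_A + (ad+bc)·Cov[B, A], with a=-2, b=-3.14, c=8, d=2.53.
ac·σ²_B = (-2)·8·11.1 = -177.6
bd·σ²_A = (-3.14)·2.53·53 = -421.0426
(ad+bc)·Cov[B, A] = (-30.18)·14.5 = -437.61
Cov[V, Q] = -177.6 + (-421.0426) + (-437.61) = -1036.2526.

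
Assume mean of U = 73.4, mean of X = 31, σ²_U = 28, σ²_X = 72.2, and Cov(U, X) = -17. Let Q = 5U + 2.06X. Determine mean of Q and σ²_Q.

mean of Q = 5·mean of U + 2.06·mean of X = 5·73.4 + 2.06·31 = 430.86.
σ²_Q = a²·σ²_U + b²·σ²_X + 2ab·Cov(U, X) with a = 5, b = 2.06.
= 5²·28 + 2.06²·72.2 + 2·5·2.06·(-17)
= 700 + 306.38792 + (-350.2) = 656.18792.

mean of Q = 430.86, σ²_Q = 656.18792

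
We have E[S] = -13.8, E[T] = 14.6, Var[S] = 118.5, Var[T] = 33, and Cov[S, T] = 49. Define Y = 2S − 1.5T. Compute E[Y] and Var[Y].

E[Y] = 2·E[S] + (-1.5)·E[T] = 2·(-13.8) + (-1.5)·14.6 = -49.5.
Var[Y] = a²·Var[S] + b²·Var[T] + 2ab·Cov[S, T] with a = 2, b = -1.5.
= 2²·118.5 + (-1.5)²·33 + 2·2·(-1.5)·49
= 474 + 74.25 + (-294) = 254.25.

E[Y] = -49.5, Var[Y] = 254.25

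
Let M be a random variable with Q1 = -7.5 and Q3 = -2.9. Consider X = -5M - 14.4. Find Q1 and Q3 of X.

Q1(X) = 0.1, Q3(X) = 23.1

a = -5 < 0 reverses order: Q1(X) comes from Q3(M), Q3(X) from Q1(M).
Q1(X) = (-5)·(-2.9) + (-14.4) = 0.1; Q3(X) = (-5)·(-7.5) + (-14.4) = 23.1.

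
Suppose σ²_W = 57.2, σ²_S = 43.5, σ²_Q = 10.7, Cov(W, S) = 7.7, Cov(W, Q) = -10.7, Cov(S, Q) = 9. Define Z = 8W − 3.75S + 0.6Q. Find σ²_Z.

σ²_Z = 3671.15075

σ²_Z = a²·σ²_W + b²·σ²_S + c²·σ²_Q + 2ab·Cov(W, S) + 2ac·Cov(W, Q) + 2bc·Cov(S, Q), with a = 8, b = -3.75, c = 0.6.
= 3660.8 + 611.71875 + 3.852 + (-462) + (-102.72) + (-40.5)
= 3671.15075.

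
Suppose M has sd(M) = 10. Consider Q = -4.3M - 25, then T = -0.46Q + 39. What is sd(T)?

sd(Q) = |-4.3|·10 = 43.
sd(T) = |-0.46|·43 = 19.78.

sd(T) = 19.78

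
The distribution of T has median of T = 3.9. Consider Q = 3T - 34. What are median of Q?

A linear map preserves order up to sign, so median of Q = a·median of T + b = 3·3.9 + (-34) = -22.3.

median of Q = -22.3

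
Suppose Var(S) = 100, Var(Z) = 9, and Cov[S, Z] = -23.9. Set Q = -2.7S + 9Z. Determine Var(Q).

Var(Q) = 2619.54

Var(Q) = a²·Var(S) + b²·Var(Z) + 2ab·Cov[S, Z] with a = -2.7, b = 9.
= (-2.7)²·100 + 9²·9 + 2·(-2.7)·9·(-23.9)
= 729 + 729 + 1161.54 = 2619.54.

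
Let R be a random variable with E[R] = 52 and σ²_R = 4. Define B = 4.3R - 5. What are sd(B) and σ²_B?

B = 4.3R - 5 is linear with a = 4.3, b = -5.
sd(R) = √4 = 2.
sd(B) = |a|·sd(R) = |4.3|·2 = 8.6.
σ²_B = a²·σ²_R = 4.3²·4 = 73.96 (the additive constant -5 does not affect variance).

sd(B) = 8.6, σ²_B = 73.96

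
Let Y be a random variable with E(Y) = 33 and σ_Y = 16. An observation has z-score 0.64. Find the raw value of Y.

Y = 43.24

Y = E(Y) + z·σ_Y = 33 + 0.64·16 = 43.24.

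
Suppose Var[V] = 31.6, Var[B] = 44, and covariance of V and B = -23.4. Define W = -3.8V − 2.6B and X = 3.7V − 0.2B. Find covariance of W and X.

By bilinearity, covariance of W and X = ac·Var[V] + bd·Var[B] + (ad+bc)·covariance of V and B, with a=-3.8, b=-2.6, c=3.7, d=-0.2.
ac·Var[V] = (-3.8)·3.7·31.6 = -444.296
bd·Var[B] = (-2.6)·(-0.2)·44 = 22.88
(ad+bc)·covariance of V and B = (-8.86)·(-23.4) = 207.324
covariance of W and X = -444.296 + 22.88 + 207.324 = -214.092.

covariance of W and X = -214.092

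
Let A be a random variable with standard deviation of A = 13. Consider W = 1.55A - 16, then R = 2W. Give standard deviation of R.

standard deviation of R = 40.3

standard deviation of W = |1.55|·13 = 20.15.
standard deviation of R = |2|·20.15 = 40.3.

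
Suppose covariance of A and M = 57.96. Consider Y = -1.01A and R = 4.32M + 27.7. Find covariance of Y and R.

covariance of Y and R = a·c·covariance of A and M = (-1.01)·4.32·57.96 = -252.891072. Additive constants drop out.

covariance of Y and R = -252.891072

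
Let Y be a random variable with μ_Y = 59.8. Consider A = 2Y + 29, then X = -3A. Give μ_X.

μ_X = -445.8

μ_A = 2·59.8 + 29 = 148.6.
μ_X = (-3)·148.6 = -445.8.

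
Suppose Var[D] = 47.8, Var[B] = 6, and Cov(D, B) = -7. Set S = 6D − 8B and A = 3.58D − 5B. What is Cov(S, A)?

By bilinearity, Cov(S, A) = ac·Var[D] + bd·Var[B] + (ad+bc)·Cov(D, B), with a=6, b=-8, c=3.58, d=-5.
ac·Var[D] = 6·3.58·47.8 = 1026.744
bd·Var[B] = (-8)·(-5)·6 = 240
(ad+bc)·Cov(D, B) = (-58.64)·(-7) = 410.48
Cov(S, A) = 1026.744 + 240 + 410.48 = 1677.224.

Cov(S, A) = 1677.224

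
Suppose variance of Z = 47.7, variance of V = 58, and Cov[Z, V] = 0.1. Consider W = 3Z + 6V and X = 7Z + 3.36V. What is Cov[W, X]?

By bilinearity, Cov[W, X] = ac·variance of Z + bd·variance of V + (ad+bc)·Cov[Z, V], with a=3, b=6, c=7, d=3.36.
ac·variance of Z = 3·7·47.7 = 1001.7
bd·variance of V = 6·3.36·58 = 1169.28
(ad+bc)·Cov[Z, V] = (52.08)·0.1 = 5.208
Cov[W, X] = 1001.7 + 1169.28 + 5.208 = 2176.188.

Cov[W, X] = 2176.188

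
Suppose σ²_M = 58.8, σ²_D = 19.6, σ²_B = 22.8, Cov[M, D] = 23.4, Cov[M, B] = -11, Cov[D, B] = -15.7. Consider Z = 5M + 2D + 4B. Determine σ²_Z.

σ²_Z = 1690

σ²_Z = a²·σ²_M + b²·σ²_D + c²·σ²_B + 2ab·Cov[M, D] + 2ac·Cov[M, B] + 2bc·Cov[D, B], with a = 5, b = 2, c = 4.
= 1470 + 78.4 + 364.8 + 468 + (-440) + (-251.2)
= 1690.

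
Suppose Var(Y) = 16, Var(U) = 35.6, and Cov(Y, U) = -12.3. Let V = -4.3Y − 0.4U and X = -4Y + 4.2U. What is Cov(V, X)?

By bilinearity, Cov(V, X) = ac·Var(Y) + bd·Var(U) + (ad+bc)·Cov(Y, U), with a=-4.3, b=-0.4, c=-4, d=4.2.
ac·Var(Y) = (-4.3)·(-4)·16 = 275.2
bd·Var(U) = (-0.4)·4.2·35.6 = -59.808
(ad+bc)·Cov(Y, U) = (-16.46)·(-12.3) = 202.458
Cov(V, X) = 275.2 + (-59.808) + 202.458 = 417.85.

Cov(V, X) = 417.85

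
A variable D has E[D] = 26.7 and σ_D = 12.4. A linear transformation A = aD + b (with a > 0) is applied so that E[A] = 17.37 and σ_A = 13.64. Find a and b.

a = 1.1, b = -12

σ_A = a·σ_D (a > 0), so a = 13.64/12.4 = 1.1.
E[A] = a·E[D] + b, so b = 17.37 − 1.1·26.7 = -12.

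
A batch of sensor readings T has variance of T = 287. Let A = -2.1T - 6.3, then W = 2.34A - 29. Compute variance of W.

variance of A = (-2.1)²·287 = 1265.67.
variance of W = 2.34²·1265.67 = 6930.302652.

variance of W = 6930.302652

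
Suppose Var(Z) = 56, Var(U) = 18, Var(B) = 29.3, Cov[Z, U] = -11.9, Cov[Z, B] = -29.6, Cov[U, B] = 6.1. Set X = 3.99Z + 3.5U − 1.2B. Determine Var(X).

Var(X) = a²·Var(Z) + b²·Var(U) + c²·Var(B) + 2ab·Cov[Z, U] + 2ac·Cov[Z, B] + 2bc·Cov[U, B], with a = 3.99, b = 3.5, c = -1.2.
= 891.5256 + 220.5 + 42.192 + (-332.367) + 283.4496 + (-51.24)
= 1054.0602.

Var(X) = 1054.0602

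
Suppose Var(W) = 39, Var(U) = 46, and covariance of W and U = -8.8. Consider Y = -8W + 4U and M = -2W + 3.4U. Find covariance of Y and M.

By bilinearity, covariance of Y and M = ac·Var(W) + bd·Var(U) + (ad+bc)·covariance of W and U, with a=-8, b=4, c=-2, d=3.4.
ac·Var(W) = (-8)·(-2)·39 = 624
bd·Var(U) = 4·3.4·46 = 625.6
(ad+bc)·covariance of W and U = (-35.2)·(-8.8) = 309.76
covariance of Y and M = 624 + 625.6 + 309.76 = 1559.36.

covariance of Y and M = 1559.36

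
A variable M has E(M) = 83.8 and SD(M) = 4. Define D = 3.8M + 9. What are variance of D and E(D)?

D = 3.8M + 9 is linear with a = 3.8, b = 9.
variance of M = 4² = 16.
variance of D = a²·variance of M = 3.8²·16 = 231.04 (the additive constant 9 does not affect variance).
E(D) = a·E(M) + b = 3.8·83.8 + 9 = 327.44.

variance of D = 231.04, E(D) = 327.44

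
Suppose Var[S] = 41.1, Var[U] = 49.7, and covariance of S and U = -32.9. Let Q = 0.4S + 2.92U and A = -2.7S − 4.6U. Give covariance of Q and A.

By bilinearity, covariance of Q and A = ac·Var[S] + bd·Var[U] + (ad+bc)·covariance of S and U, with a=0.4, b=2.92, c=-2.7, d=-4.6.
ac·Var[S] = 0.4·(-2.7)·41.1 = -44.388
bd·Var[U] = 2.92·(-4.6)·49.7 = -667.5704
(ad+bc)·covariance of S and U = (-9.724)·(-32.9) = 319.9196
covariance of Q and A = -44.388 + (-667.5704) + 319.9196 = -392.0388.

covariance of Q and A = -392.0388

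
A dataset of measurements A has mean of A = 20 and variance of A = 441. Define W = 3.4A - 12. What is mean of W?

W = 3.4A - 12 is linear with a = 3.4, b = -12.
mean of W = a·mean of A + b = 3.4·20 + (-12) = 56.

mean of W = 56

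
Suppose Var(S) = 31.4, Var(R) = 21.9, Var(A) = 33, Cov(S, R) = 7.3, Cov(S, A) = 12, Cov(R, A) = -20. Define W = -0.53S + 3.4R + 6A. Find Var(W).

Var(W) = 531.35506

Var(W) = a²·Var(S) + b²·Var(R) + c²·Var(A) + 2ab·Cov(S, R) + 2ac·Cov(S, A) + 2bc·Cov(R, A), with a = -0.53, b = 3.4, c = 6.
= 8.82026 + 253.164 + 1188 + (-26.3092) + (-76.32) + (-816)
= 531.35506.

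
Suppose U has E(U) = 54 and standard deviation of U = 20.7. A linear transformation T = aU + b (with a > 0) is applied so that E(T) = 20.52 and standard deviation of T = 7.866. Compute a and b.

a = 0.38, b = 0

standard deviation of T = a·standard deviation of U (a > 0), so a = 7.866/20.7 = 0.38.
E(T) = a·E(U) + b, so b = 20.52 − 0.38·54 = 0.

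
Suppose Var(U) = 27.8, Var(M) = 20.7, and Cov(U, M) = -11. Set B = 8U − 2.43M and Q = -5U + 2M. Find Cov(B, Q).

Cov(B, Q) = -1522.252

By bilinearity, Cov(B, Q) = ac·Var(U) + bd·Var(M) + (ad+bc)·Cov(U, M), with a=8, b=-2.43, c=-5, d=2.
ac·Var(U) = 8·(-5)·27.8 = -1112
bd·Var(M) = (-2.43)·2·20.7 = -100.602
(ad+bc)·Cov(U, M) = (28.15)·(-11) = -309.65
Cov(B, Q) = -1112 + (-100.602) + (-309.65) = -1522.252.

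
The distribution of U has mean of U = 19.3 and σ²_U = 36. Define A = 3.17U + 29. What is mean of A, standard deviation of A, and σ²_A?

A = 3.17U + 29 is linear with a = 3.17, b = 29.
mean of A = a·mean of U + b = 3.17·19.3 + 29 = 90.181.
standard deviation of U = √36 = 6.
standard deviation of A = |a|·standard deviation of U = |3.17|·6 = 19.02.
σ²_A = a²·σ²_U = 3.17²·36 = 361.7604 (the additive constant 29 does not affect variance).

mean of A = 90.181, standard deviation of A = 19.02, σ²_A = 361.7604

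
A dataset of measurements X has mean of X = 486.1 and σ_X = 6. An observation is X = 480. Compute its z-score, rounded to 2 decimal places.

z = (X − mean of X) / σ_X = (480 − 486.1) / 6 ≈ -1.02.

z = -1.02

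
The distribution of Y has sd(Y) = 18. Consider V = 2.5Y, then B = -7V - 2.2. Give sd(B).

sd(V) = |2.5|·18 = 45.
sd(B) = |-7|·45 = 315.

sd(B) = 315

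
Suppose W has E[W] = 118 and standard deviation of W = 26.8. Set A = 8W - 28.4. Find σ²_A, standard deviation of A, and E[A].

A = 8W - 28.4 is linear with a = 8, b = -28.4.
σ²_W = 26.8² = 718.24.
σ²_A = a²·σ²_W = 8²·718.24 = 45967.36 (the additive constant -28.4 does not affect variance).
standard deviation of A = |a|·standard deviation of W = |8|·26.8 = 214.4.
E[A] = a·E[W] + b = 8·118 + (-28.4) = 915.6.

σ²_A = 45967.36, standard deviation of A = 214.4, E[A] = 915.6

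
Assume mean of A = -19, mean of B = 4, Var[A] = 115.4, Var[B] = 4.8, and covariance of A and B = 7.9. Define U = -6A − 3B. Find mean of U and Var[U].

mean of U = (-6)·mean of A + (-3)·mean of B = (-6)·(-19) + (-3)·4 = 102.
Var[U] = a²·Var[A] + b²·Var[B] + 2ab·covariance of A and B with a = -6, b = -3.
= (-6)²·115.4 + (-3)²·4.8 + 2·(-6)·(-3)·7.9
= 4154.4 + 43.2 + 284.4 = 4482.

mean of U = 102, Var[U] = 4482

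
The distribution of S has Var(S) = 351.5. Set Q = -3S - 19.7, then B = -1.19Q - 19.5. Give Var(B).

Var(Q) = (-3)²·351.5 = 3163.5.
Var(B) = (-1.19)²·3163.5 = 4479.83235.

Var(B) = 4479.83235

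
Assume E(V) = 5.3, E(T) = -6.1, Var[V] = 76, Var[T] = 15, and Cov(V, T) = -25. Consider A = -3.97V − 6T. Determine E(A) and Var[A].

E(A) = 15.559, Var[A] = 546.8284

E(A) = (-3.97)·E(V) + (-6)·E(T) = (-3.97)·5.3 + (-6)·(-6.1) = 15.559.
Var[A] = a²·Var[V] + b²·Var[T] + 2ab·Cov(V, T) with a = -3.97, b = -6.
= (-3.97)²·76 + (-6)²·15 + 2·(-3.97)·(-6)·(-25)
= 1197.8284 + 540 + (-1191) = 546.8284.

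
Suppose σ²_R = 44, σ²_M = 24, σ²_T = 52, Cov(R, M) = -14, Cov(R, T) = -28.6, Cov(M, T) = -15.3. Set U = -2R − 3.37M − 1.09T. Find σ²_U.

σ²_U = 84.52782

σ²_U = a²·σ²_R + b²·σ²_M + c²·σ²_T + 2ab·Cov(R, M) + 2ac·Cov(R, T) + 2bc·Cov(M, T), with a = -2, b = -3.37, c = -1.09.
= 176 + 272.5656 + 61.7812 + (-188.72) + (-124.696) + (-112.40298)
= 84.52782.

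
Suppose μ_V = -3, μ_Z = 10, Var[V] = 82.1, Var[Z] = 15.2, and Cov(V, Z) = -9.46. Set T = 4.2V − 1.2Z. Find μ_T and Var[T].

μ_T = -24.6, Var[T] = 1565.4888

μ_T = 4.2·μ_V + (-1.2)·μ_Z = 4.2·(-3) + (-1.2)·10 = -24.6.
Var[T] = a²·Var[V] + b²·Var[Z] + 2ab·Cov(V, Z) with a = 4.2, b = -1.2.
= 4.2²·82.1 + (-1.2)²·15.2 + 2·4.2·(-1.2)·(-9.46)
= 1448.244 + 21.888 + 95.3568 = 1565.4888.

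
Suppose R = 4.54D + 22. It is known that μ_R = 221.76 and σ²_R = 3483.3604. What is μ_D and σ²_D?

μ_D = 44, σ²_D = 169

From R = 4.54D + 22: μ_R = a·μ_D + b, so μ_D = (μ_R − b)/a = (221.76 − 22)/4.54 = 44.
σ²_R = a²·σ²_D, so σ²_D = 3483.3604/4.54² = 169.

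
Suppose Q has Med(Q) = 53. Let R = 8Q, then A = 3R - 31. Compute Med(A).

Med(R) = 8·53 = 424.
Med(A) = 3·424 + (-31) = 1241.

Med(A) = 1241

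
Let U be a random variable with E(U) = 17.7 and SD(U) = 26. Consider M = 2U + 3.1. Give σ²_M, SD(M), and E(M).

M = 2U + 3.1 is linear with a = 2, b = 3.1.
σ²_U = 26² = 676.
σ²_M = a²·σ²_U = 2²·676 = 2704 (the additive constant 3.1 does not affect variance).
SD(M) = |a|·SD(U) = |2|·26 = 52.
E(M) = a·E(U) + b = 2·17.7 + 3.1 = 38.5.

σ²_M = 2704, SD(M) = 52, E(M) = 38.5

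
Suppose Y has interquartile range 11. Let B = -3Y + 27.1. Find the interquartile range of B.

IQR(B) = 33

Under B = aY + b, IQR(B) = |a|·IQR(Y) = |-3|·11 = 33 (shifts cancel; spread scales by |a|).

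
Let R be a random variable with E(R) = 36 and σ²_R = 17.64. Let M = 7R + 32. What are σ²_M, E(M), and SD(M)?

σ²_M = 864.36, E(M) = 284, SD(M) = 29.4

M = 7R + 32 is linear with a = 7, b = 32.
σ²_M = a²·σ²_R = 7²·17.64 = 864.36 (the additive constant 32 does not affect variance).
E(M) = a·E(R) + b = 7·36 + 32 = 284.
SD(R) = √17.64 = 4.2.
SD(M) = |a|·SD(R) = |7|·4.2 = 29.4.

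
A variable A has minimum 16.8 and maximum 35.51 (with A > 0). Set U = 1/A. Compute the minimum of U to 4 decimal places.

min(U) = 0.0282

1/A is decreasing on this domain, so min(U) comes from max(A) = 35.51: min(U) = 1/(35.51) ≈ 0.0282.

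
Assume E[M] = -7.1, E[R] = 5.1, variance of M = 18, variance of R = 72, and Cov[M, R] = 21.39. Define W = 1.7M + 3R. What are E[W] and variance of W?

E[W] = 1.7·E[M] + 3·E[R] = 1.7·(-7.1) + 3·5.1 = 3.23.
variance of W = a²·variance of M + b²·variance of R + 2ab·Cov[M, R] with a = 1.7, b = 3.
= 1.7²·18 + 3²·72 + 2·1.7·3·21.39
= 52.02 + 648 + 218.178 = 918.198.

E[W] = 3.23, variance of W = 918.198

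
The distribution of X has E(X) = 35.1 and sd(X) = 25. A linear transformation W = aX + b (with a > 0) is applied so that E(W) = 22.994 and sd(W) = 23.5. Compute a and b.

a = 0.94, b = -10

sd(W) = a·sd(X) (a > 0), so a = 23.5/25 = 0.94.
E(W) = a·E(X) + b, so b = 22.994 − 0.94·35.1 = -10.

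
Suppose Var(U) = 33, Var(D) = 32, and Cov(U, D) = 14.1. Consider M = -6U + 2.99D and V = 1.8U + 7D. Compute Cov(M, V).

By bilinearity, Cov(M, V) = ac·Var(U) + bd·Var(D) + (ad+bc)·Cov(U, D), with a=-6, b=2.99, c=1.8, d=7.
ac·Var(U) = (-6)·1.8·33 = -356.4
bd·Var(D) = 2.99·7·32 = 669.76
(ad+bc)·Cov(U, D) = (-36.618)·14.1 = -516.3138
Cov(M, V) = -356.4 + 669.76 + (-516.3138) = -202.9538.

Cov(M, V) = -202.9538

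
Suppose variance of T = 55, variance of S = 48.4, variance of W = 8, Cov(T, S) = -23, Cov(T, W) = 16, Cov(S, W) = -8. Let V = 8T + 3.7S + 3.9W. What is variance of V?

variance of V = 3710.196

variance of V = a²·variance of T + b²·variance of S + c²·variance of W + 2ab·Cov(T, S) + 2ac·Cov(T, W) + 2bc·Cov(S, W), with a = 8, b = 3.7, c = 3.9.
= 3520 + 662.596 + 121.68 + (-1361.6) + 998.4 + (-230.88)
= 3710.196.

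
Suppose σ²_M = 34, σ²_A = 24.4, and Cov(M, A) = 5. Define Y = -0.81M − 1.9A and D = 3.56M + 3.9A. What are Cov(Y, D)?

By bilinearity, Cov(Y, D) = ac·σ²_M + bd·σ²_A + (ad+bc)·Cov(M, A), with a=-0.81, b=-1.9, c=3.56, d=3.9.
ac·σ²_M = (-0.81)·3.56·34 = -98.0424
bd·σ²_A = (-1.9)·3.9·24.4 = -180.804
(ad+bc)·Cov(M, A) = (-9.923)·5 = -49.615
Cov(Y, D) = -98.0424 + (-180.804) + (-49.615) = -328.4614.

Cov(Y, D) = -328.4614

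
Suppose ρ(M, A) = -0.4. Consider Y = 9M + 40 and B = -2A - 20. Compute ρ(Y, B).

Linear rescalings preserve |correlation|; the slopes 9 and -2 have opposite signs, so the correlation flips sign: ρ(Y, B) = −ρ(M, A) = 0.4.

ρ(Y, B) = 0.4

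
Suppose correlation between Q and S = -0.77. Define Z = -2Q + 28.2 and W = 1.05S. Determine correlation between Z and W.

correlation between Z and W = 0.77

Linear rescalings preserve |correlation|; the slopes -2 and 1.05 have opposite signs, so the correlation flips sign: correlation between Z and W = −correlation between Q and S = 0.77.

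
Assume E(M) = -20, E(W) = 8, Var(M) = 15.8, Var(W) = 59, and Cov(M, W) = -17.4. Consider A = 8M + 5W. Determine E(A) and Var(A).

E(A) = 8·E(M) + 5·E(W) = 8·(-20) + 5·8 = -120.
Var(A) = a²·Var(M) + b²·Var(W) + 2ab·Cov(M, W) with a = 8, b = 5.
= 8²·15.8 + 5²·59 + 2·8·5·(-17.4)
= 1011.2 + 1475 + (-1392) = 1094.2.

E(A) = -120, Var(A) = 1094.2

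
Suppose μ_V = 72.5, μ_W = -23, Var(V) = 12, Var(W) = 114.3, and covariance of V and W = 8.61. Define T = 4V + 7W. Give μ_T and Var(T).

μ_T = 4·μ_V + 7·μ_W = 4·72.5 + 7·(-23) = 129.
Var(T) = a²·Var(V) + b²·Var(W) + 2ab·covariance of V and W with a = 4, b = 7.
= 4²·12 + 7²·114.3 + 2·4·7·8.61
= 192 + 5600.7 + 482.16 = 6274.86.

μ_T = 129, Var(T) = 6274.86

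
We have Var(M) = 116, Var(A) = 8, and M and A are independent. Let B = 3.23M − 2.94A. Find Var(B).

Var(B) = a²·Var(M) + b²·Var(A) + 2ab·Cov(M, A) with a = 3.23, b = -2.94.
Independence gives Cov(M, A) = 0.
= 3.23²·116 + (-2.94)²·8 + 2·3.23·(-2.94)·0
= 1210.2164 + 69.1488 + 0 = 1279.3652.

Var(B) = 1279.3652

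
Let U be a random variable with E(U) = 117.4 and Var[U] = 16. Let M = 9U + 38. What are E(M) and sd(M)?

E(M) = 1094.6, sd(M) = 36

M = 9U + 38 is linear with a = 9, b = 38.
E(M) = a·E(U) + b = 9·117.4 + 38 = 1094.6.
sd(U) = √16 = 4.
sd(M) = |a|·sd(U) = |9|·4 = 36.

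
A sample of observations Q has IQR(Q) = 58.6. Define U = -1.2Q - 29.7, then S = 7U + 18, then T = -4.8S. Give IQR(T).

IQR(T) = 2362.752

IQR(U) = |-1.2|·58.6 = 70.32.
IQR(S) = |7|·70.32 = 492.24.
IQR(T) = |-4.8|·492.24 = 2362.752.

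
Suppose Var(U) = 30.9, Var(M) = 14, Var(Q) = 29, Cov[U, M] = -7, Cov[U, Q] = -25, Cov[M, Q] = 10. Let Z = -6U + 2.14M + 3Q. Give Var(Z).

Var(Z) = 2645.6744

Var(Z) = a²·Var(U) + b²·Var(M) + c²·Var(Q) + 2ab·Cov[U, M] + 2ac·Cov[U, Q] + 2bc·Cov[M, Q], with a = -6, b = 2.14, c = 3.
= 1112.4 + 64.1144 + 261 + 179.76 + 900 + 128.4
= 2645.6744.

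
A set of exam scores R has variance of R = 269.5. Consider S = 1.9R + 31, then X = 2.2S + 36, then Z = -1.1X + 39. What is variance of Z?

variance of S = 1.9²·269.5 = 972.895.
variance of X = 2.2²·972.895 = 4708.8118.
variance of Z = (-1.1)²·4708.8118 = 5697.662278.

variance of Z = 5697.662278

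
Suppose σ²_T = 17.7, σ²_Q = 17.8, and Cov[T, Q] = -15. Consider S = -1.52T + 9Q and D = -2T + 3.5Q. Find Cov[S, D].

Cov[S, D] = 964.308

By bilinearity, Cov[S, D] = ac·σ²_T + bd·σ²_Q + (ad+bc)·Cov[T, Q], with a=-1.52, b=9, c=-2, d=3.5.
ac·σ²_T = (-1.52)·(-2)·17.7 = 53.808
bd·σ²_Q = 9·3.5·17.8 = 560.7
(ad+bc)·Cov[T, Q] = (-23.32)·(-15) = 349.8
Cov[S, D] = 53.808 + 560.7 + 349.8 = 964.308.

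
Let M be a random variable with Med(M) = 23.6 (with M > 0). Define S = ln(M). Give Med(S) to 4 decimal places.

ln(M) is monotone on this domain, so Med(S) = ln(23.6) ≈ 3.1612.

Med(S) = 3.1612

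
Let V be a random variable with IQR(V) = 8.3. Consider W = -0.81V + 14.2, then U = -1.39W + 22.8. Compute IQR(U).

IQR(U) = 9.34497

IQR(W) = |-0.81|·8.3 = 6.723.
IQR(U) = |-1.39|·6.723 = 9.34497.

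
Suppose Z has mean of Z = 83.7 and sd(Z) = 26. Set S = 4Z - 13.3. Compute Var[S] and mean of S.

Var[S] = 10816, mean of S = 321.5

S = 4Z - 13.3 is linear with a = 4, b = -13.3.
Var[Z] = 26² = 676.
Var[S] = a²·Var[Z] = 4²·676 = 10816 (the additive constant -13.3 does not affect variance).
mean of S = a·mean of Z + b = 4·83.7 + (-13.3) = 321.5.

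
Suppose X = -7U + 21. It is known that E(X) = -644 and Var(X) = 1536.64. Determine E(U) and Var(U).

From X = -7U + 21: E(X) = a·E(U) + b, so E(U) = (E(X) − b)/a = (-644 − 21)/(-7) = 95.
Var(X) = a²·Var(U), so Var(U) = 1536.64/(-7)² = 31.36.

E(U) = 95, Var(U) = 31.36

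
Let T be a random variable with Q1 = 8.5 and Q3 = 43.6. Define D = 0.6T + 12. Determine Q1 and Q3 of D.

a = 0.6 > 0: Q1(D) = a·Q1(T)+b = 17.1, Q3(D) = a·Q3(T)+b = 38.16.

Q1(D) = 17.1, Q3(D) = 38.16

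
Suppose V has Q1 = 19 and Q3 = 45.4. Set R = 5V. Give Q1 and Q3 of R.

Q1(R) = 95, Q3(R) = 227

a = 5 > 0: Q1(R) = a·Q1(V)+b = 95, Q3(R) = a·Q3(V)+b = 227.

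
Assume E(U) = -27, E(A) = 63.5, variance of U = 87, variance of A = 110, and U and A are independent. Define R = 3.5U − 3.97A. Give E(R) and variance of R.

E(R) = -346.595, variance of R = 2799.449

E(R) = 3.5·E(U) + (-3.97)·E(A) = 3.5·(-27) + (-3.97)·63.5 = -346.595.
variance of R = a²·variance of U + b²·variance of A + 2ab·Cov[U, A] with a = 3.5, b = -3.97.
Independence gives Cov[U, A] = 0.
= 3.5²·87 + (-3.97)²·110 + 2·3.5·(-3.97)·0
= 1065.75 + 1733.699 + 0 = 2799.449.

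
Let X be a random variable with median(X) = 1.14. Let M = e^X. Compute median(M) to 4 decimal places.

e^X is monotone on this domain, so median(M) = exp(1.14) ≈ 3.1268.

median(M) = 3.1268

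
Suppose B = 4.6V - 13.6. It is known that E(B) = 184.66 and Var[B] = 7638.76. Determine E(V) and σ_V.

E(V) = 43.1, σ_V = 19

From B = 4.6V - 13.6: E(B) = a·E(V) + b, so E(V) = (E(B) − b)/a = (184.66 − (-13.6))/4.6 = 43.1.
σ_B = √7638.76 = 87.4.
σ_B = |a|·σ_V, so σ_V = 87.4/|4.6| = 19.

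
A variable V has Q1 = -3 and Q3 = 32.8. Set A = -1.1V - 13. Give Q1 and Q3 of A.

a = -1.1 < 0 reverses order: Q1(A) comes from Q3(V), Q3(A) from Q1(V).
Q1(A) = (-1.1)·32.8 + (-13) = -49.08; Q3(A) = (-1.1)·(-3) + (-13) = -9.7.

Q1(A) = -49.08, Q3(A) = -9.7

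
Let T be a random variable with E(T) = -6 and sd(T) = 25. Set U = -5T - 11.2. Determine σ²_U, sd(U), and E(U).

U = -5T - 11.2 is linear with a = -5, b = -11.2.
σ²_T = 25² = 625.
σ²_U = a²·σ²_T = (-5)²·625 = 15625 (the additive constant -11.2 does not affect variance).
sd(U) = |a|·sd(T) = |-5|·25 = 125.
E(U) = a·E(T) + b = (-5)·(-6) + (-11.2) = 18.8.

σ²_U = 15625, sd(U) = 125, E(U) = 18.8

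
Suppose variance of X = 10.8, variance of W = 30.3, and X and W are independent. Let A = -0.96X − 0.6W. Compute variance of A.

variance of A = a²·variance of X + b²·variance of W + 2ab·Cov[X, W] with a = -0.96, b = -0.6.
Independence gives Cov[X, W] = 0.
= (-0.96)²·10.8 + (-0.6)²·30.3 + 2·(-0.96)·(-0.6)·0
= 9.95328 + 10.908 + 0 = 20.86128.

variance of A = 20.86128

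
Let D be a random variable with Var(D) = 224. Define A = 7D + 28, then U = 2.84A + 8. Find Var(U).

Var(U) = 88528.0256

Var(A) = 7²·224 = 10976.
Var(U) = 2.84²·10976 = 88528.0256.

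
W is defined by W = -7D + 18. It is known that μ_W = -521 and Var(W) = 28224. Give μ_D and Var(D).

μ_D = 77, Var(D) = 576

From W = -7D + 18: μ_W = a·μ_D + b, so μ_D = (μ_W − b)/a = (-521 − 18)/(-7) = 77.
Var(W) = a²·Var(D), so Var(D) = 28224/(-7)² = 576.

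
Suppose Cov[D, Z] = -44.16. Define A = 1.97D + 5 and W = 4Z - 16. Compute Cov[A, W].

Cov[A, W] = -347.9808

Cov[A, W] = a·c·Cov[D, Z] = 1.97·4·(-44.16) = -347.9808. Additive constants drop out.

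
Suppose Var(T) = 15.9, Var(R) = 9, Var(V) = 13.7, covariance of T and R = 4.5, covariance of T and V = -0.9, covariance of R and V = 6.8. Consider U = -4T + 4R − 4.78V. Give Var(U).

Var(U) = a²·Var(T) + b²·Var(R) + c²·Var(V) + 2ab·covariance of T and R + 2ac·covariance of T and V + 2bc·covariance of R and V, with a = -4, b = 4, c = -4.78.
= 254.4 + 144 + 313.02308 + (-144) + (-34.416) + (-260.032)
= 272.97508.

Var(U) = 272.97508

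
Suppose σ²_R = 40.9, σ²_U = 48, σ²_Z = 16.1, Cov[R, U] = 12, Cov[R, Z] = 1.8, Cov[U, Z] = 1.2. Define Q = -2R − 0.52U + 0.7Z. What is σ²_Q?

σ²_Q = a²·σ²_R + b²·σ²_U + c²·σ²_Z + 2ab·Cov[R, U] + 2ac·Cov[R, Z] + 2bc·Cov[U, Z], with a = -2, b = -0.52, c = 0.7.
= 163.6 + 12.9792 + 7.889 + 24.96 + (-5.04) + (-0.8736)
= 203.5146.

σ²_Q = 203.5146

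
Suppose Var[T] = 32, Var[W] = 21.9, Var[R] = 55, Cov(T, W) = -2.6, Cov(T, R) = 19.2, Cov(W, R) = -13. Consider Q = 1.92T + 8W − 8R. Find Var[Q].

Var[Q] = a²·Var[T] + b²·Var[W] + c²·Var[R] + 2ab·Cov(T, W) + 2ac·Cov(T, R) + 2bc·Cov(W, R), with a = 1.92, b = 8, c = -8.
= 117.9648 + 1401.6 + 3520 + (-79.872) + (-589.824) + 1664
= 6033.8688.

Var[Q] = 6033.8688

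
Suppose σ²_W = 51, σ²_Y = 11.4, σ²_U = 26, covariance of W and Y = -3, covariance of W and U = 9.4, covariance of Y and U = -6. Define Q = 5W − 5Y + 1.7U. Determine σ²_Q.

σ²_Q = a²·σ²_W + b²·σ²_Y + c²·σ²_U + 2ab·covariance of W and Y + 2ac·covariance of W and U + 2bc·covariance of Y and U, with a = 5, b = -5, c = 1.7.
= 1275 + 285 + 75.14 + 150 + 159.8 + 102
= 2046.94.

σ²_Q = 2046.94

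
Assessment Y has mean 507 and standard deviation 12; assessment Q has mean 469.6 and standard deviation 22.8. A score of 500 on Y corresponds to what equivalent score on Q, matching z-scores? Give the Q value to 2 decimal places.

Q = 456.30

z = (500 − 507)/12 ≈ -0.5833.
Q = 469.6 + z·22.8 = 469.6 + (500 − 507)·22.8/12 = 456.30.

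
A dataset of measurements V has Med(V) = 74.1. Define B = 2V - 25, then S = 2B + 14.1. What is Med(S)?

Med(B) = 2·74.1 + (-25) = 123.2.
Med(S) = 2·123.2 + 14.1 = 260.5.

Med(S) = 260.5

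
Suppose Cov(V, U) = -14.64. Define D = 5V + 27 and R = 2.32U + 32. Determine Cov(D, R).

Cov(D, R) = -169.824

Cov(D, R) = a·c·Cov(V, U) = 5·2.32·(-14.64) = -169.824. Additive constants drop out.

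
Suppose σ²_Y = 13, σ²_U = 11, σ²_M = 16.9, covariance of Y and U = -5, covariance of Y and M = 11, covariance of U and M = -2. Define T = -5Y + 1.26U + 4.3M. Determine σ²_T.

σ²_T = 223.2726

σ²_T = a²·σ²_Y + b²·σ²_U + c²·σ²_M + 2ab·covariance of Y and U + 2ac·covariance of Y and M + 2bc·covariance of U and M, with a = -5, b = 1.26, c = 4.3.
= 325 + 17.4636 + 312.481 + 63 + (-473) + (-21.672)
= 223.2726.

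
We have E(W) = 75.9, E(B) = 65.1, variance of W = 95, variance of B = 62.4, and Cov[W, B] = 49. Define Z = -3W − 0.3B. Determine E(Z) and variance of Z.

E(Z) = (-3)·E(W) + (-0.3)·E(B) = (-3)·75.9 + (-0.3)·65.1 = -247.23.
variance of Z = a²·variance of W + b²·variance of B + 2ab·Cov[W, B] with a = -3, b = -0.3.
= (-3)²·95 + (-0.3)²·62.4 + 2·(-3)·(-0.3)·49
= 855 + 5.616 + 88.2 = 948.816.

E(Z) = -247.23, variance of Z = 948.816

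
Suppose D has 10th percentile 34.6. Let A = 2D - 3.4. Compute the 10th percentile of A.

Since a = 2 > 0 the transformation is increasing, so the 10th percentile of A = a·(P_{10} of D) + b = 2·34.6 + (-3.4) = 65.8.

10th percentile of A = 65.8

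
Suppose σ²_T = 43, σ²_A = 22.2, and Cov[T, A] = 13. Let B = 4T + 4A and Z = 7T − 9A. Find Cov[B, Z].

By bilinearity, Cov[B, Z] = ac·σ²_T + bd·σ²_A + (ad+bc)·Cov[T, A], with a=4, b=4, c=7, d=-9.
ac·σ²_T = 4·7·43 = 1204
bd·σ²_A = 4·(-9)·22.2 = -799.2
(ad+bc)·Cov[T, A] = (-8)·13 = -104
Cov[B, Z] = 1204 + (-799.2) + (-104) = 300.8.

Cov[B, Z] = 300.8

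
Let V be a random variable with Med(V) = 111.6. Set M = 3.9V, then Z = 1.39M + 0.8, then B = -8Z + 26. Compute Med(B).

Med(M) = 3.9·111.6 = 435.24.
Med(Z) = 1.39·435.24 + 0.8 = 605.7836.
Med(B) = (-8)·605.7836 + 26 = -4820.2688.

Med(B) = -4820.2688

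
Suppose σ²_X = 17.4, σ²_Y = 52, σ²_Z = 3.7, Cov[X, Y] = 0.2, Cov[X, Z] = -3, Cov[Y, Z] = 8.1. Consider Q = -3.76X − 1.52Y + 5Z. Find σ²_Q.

σ²_Q = 450.60112

σ²_Q = a²·σ²_X + b²·σ²_Y + c²·σ²_Z + 2ab·Cov[X, Y] + 2ac·Cov[X, Z] + 2bc·Cov[Y, Z], with a = -3.76, b = -1.52, c = 5.
= 245.99424 + 120.1408 + 92.5 + 2.28608 + 112.8 + (-123.12)
= 450.60112.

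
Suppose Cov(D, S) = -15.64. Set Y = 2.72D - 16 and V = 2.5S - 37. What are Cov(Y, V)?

Cov(Y, V) = a·c·Cov(D, S) = 2.72·2.5·(-15.64) = -106.352. Additive constants drop out.

Cov(Y, V) = -106.352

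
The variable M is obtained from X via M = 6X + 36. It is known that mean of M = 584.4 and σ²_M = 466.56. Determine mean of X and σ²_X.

From M = 6X + 36: mean of M = a·mean of X + b, so mean of X = (mean of M − b)/a = (584.4 − 36)/6 = 91.4.
σ²_M = a²·σ²_X, so σ²_X = 466.56/6² = 12.96.

mean of X = 91.4, σ²_X = 12.96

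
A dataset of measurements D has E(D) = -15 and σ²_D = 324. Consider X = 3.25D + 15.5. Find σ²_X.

σ²_X = 3422.25

X = 3.25D + 15.5 is linear with a = 3.25, b = 15.5.
σ²_X = a²·σ²_D = 3.25²·324 = 3422.25 (the additive constant 15.5 does not affect variance).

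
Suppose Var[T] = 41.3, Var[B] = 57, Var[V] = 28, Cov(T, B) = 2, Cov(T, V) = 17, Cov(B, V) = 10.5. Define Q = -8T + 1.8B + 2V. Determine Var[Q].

Var[Q] = a²·Var[T] + b²·Var[B] + c²·Var[V] + 2ab·Cov(T, B) + 2ac·Cov(T, V) + 2bc·Cov(B, V), with a = -8, b = 1.8, c = 2.
= 2643.2 + 184.68 + 112 + (-57.6) + (-544) + 75.6
= 2413.88.

Var[Q] = 2413.88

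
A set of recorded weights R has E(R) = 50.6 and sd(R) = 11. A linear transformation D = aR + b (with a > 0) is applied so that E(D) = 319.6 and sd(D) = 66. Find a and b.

sd(D) = a·sd(R) (a > 0), so a = 66/11 = 6.
E(D) = a·E(R) + b, so b = 319.6 − 6·50.6 = 16.

a = 6, b = 16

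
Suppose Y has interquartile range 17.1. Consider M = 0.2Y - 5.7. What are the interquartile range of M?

Under M = aY + b, IQR(M) = |a|·IQR(Y) = |0.2|·17.1 = 3.42 (shifts cancel; spread scales by |a|).

IQR(M) = 3.42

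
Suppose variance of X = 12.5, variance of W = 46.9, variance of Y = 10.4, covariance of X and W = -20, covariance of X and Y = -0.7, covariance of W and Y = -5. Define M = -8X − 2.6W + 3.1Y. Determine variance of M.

variance of M = 500.308

variance of M = a²·variance of X + b²·variance of W + c²·variance of Y + 2ab·covariance of X and W + 2ac·covariance of X and Y + 2bc·covariance of W and Y, with a = -8, b = -2.6, c = 3.1.
= 800 + 317.044 + 99.944 + (-832) + 34.72 + 80.6
= 500.308.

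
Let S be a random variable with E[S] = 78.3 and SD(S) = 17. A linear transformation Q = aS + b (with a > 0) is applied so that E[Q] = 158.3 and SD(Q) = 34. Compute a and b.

a = 2, b = 1.7

SD(Q) = a·SD(S) (a > 0), so a = 34/17 = 2.
E[Q] = a·E[S] + b, so b = 158.3 − 2·78.3 = 1.7.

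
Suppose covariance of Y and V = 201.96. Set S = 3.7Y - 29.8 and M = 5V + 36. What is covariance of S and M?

covariance of S and M = a·c·covariance of Y and V = 3.7·5·201.96 = 3736.26. Additive constants drop out.

covariance of S and M = 3736.26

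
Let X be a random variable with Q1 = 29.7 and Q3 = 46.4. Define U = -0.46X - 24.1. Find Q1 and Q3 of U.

a = -0.46 < 0 reverses order: Q1(U) comes from Q3(X), Q3(U) from Q1(X).
Q1(U) = (-0.46)·46.4 + (-24.1) = -45.444; Q3(U) = (-0.46)·29.7 + (-24.1) = -37.762.

Q1(U) = -45.444, Q3(U) = -37.762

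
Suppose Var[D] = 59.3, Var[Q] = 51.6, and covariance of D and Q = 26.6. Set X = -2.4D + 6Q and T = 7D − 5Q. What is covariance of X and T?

By bilinearity, covariance of X and T = ac·Var[D] + bd·Var[Q] + (ad+bc)·covariance of D and Q, with a=-2.4, b=6, c=7, d=-5.
ac·Var[D] = (-2.4)·7·59.3 = -996.24
bd·Var[Q] = 6·(-5)·51.6 = -1548
(ad+bc)·covariance of D and Q = (54)·26.6 = 1436.4
covariance of X and T = -996.24 + (-1548) + 1436.4 = -1107.84.

covariance of X and T = -1107.84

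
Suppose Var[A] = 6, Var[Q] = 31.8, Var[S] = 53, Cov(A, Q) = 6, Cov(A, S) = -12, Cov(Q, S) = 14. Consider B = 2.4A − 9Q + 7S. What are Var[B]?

Var[B] = 2780.96

Var[B] = a²·Var[A] + b²·Var[Q] + c²·Var[S] + 2ab·Cov(A, Q) + 2ac·Cov(A, S) + 2bc·Cov(Q, S), with a = 2.4, b = -9, c = 7.
= 34.56 + 2575.8 + 2597 + (-259.2) + (-403.2) + (-1764)
= 2780.96.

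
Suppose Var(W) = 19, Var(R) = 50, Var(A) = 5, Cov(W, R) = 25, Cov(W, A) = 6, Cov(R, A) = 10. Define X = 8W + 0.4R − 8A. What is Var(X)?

Var(X) = a²·Var(W) + b²·Var(R) + c²·Var(A) + 2ab·Cov(W, R) + 2ac·Cov(W, A) + 2bc·Cov(R, A), with a = 8, b = 0.4, c = -8.
= 1216 + 8 + 320 + 160 + (-768) + (-64)
= 872.

Var(X) = 872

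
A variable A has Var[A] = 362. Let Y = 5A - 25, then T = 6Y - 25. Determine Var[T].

Var[Y] = 5²·362 = 9050.
Var[T] = 6²·9050 = 325800.

Var[T] = 325800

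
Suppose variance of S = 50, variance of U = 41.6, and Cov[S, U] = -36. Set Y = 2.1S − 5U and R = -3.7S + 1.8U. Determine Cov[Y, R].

By bilinearity, Cov[Y, R] = ac·variance of S + bd·variance of U + (ad+bc)·Cov[S, U], with a=2.1, b=-5, c=-3.7, d=1.8.
ac·variance of S = 2.1·(-3.7)·50 = -388.5
bd·variance of U = (-5)·1.8·41.6 = -374.4
(ad+bc)·Cov[S, U] = (22.28)·(-36) = -802.08
Cov[Y, R] = -388.5 + (-374.4) + (-802.08) = -1564.98.

Cov[Y, R] = -1564.98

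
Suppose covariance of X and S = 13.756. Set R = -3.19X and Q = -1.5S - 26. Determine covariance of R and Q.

covariance of R and Q = 65.82246

covariance of R and Q = a·c·covariance of X and S = (-3.19)·(-1.5)·13.756 = 65.82246. Additive constants drop out.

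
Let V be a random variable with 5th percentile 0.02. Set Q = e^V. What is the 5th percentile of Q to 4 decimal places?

e^V is increasing, so P_{5}(Q) = g(P_{5}(V)) ≈ 1.0202.

5th percentile of Q = 1.0202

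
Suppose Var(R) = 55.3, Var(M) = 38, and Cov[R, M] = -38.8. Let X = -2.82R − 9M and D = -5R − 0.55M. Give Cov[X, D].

By bilinearity, Cov[X, D] = ac·Var(R) + bd·Var(M) + (ad+bc)·Cov[R, M], with a=-2.82, b=-9, c=-5, d=-0.55.
ac·Var(R) = (-2.82)·(-5)·55.3 = 779.73
bd·Var(M) = (-9)·(-0.55)·38 = 188.1
(ad+bc)·Cov[R, M] = (46.551)·(-38.8) = -1806.1788
Cov[X, D] = 779.73 + 188.1 + (-1806.1788) = -838.3488.

Cov[X, D] = -838.3488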